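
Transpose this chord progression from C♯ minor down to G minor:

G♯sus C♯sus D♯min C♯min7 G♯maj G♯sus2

Dsus Gsus Amin Gmin7 Dmaj Dsus2

C♯ minor down to G minor is an augmented fourth; each chord root moves by that interval while the quality stays the same.
G♯sus: root G♯ down an augmented fourth → D, giving Dsus.
C♯sus: root C♯ down an augmented fourth → G, giving Gsus.
D♯min: root D♯ down an augmented fourth → A, giving Amin.
C♯min7: root C♯ down an augmented fourth → G, giving Gmin7.
G♯maj: root G♯ down an augmented fourth → D, giving Dmaj.
G♯sus2: root G♯ down an augmented fourth → D, giving Dsus2.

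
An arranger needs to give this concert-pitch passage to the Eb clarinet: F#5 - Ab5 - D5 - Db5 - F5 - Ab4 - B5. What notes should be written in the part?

D#5 F5 B4 Bb4 D5 F4 G#5

Written C4 sounds as Eb4 on the Eb clarinet, so concert pitches are written a minor third down.
F#5 to D#5
Ab5 to F5
D5 to B4
Db5 to Bb4
F5 to D5
Ab4 to F4
B5 to G#5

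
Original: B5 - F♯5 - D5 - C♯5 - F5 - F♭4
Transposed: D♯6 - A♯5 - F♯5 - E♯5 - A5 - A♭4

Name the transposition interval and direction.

up a major third

From B5 to D#6 is 3 letter names — a third of some quality.
B5 to D#6 is 4 semitones, which makes it a major third; the second version is higher, so the direction is up.
Checking another pair — Fb4 → Ab4 — gives the same interval.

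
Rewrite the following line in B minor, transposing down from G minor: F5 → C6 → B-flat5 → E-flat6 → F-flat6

G minor to B minor down is a minor sixth, so every note moves down by that interval.
F5 gives A4
C6 gives E5
Bb5 gives D5
Eb6 gives G5
Fb6 gives Ab5

A4 E5 D5 G5 Ab5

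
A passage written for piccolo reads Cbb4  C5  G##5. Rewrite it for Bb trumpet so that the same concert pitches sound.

Dbb5 D6 A##6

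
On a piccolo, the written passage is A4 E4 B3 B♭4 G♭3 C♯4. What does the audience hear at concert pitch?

A5 E5 B4 Bb5 Gb4 C#5

The piccolo sounds a perfect octave above written, so transpose each written note up a perfect octave.
A4 to A5
E4 to E5
B3 to B4
Bb4 to Bb5
Gb3 to Gb4
C#4 to C#5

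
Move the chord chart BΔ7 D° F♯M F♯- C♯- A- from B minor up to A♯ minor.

B minor up to A♯ minor is a major seventh; each chord root moves by that interval while the quality stays the same.
BΔ7: root B up a major seventh → A#, giving A#Δ7.
D°: root D up a major seventh → C#, giving C#°.
F♯M: root F♯ up a major seventh → E#, giving E#M.
F♯-: root F♯ up a major seventh → E#, giving E#-.
C♯-: root C♯ up a major seventh → B#, giving B#-.
A-: root A up a major seventh → G#, giving G#-.

A#Δ7 C#° E#M E#- B#- G#-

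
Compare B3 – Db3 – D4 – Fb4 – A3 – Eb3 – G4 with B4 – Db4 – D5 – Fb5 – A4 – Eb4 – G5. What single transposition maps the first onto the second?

Take the first pair: B3 → B4. B to B spans 8 letter names, so the interval is some kind of octave.
B3 to B4 is 12 semitones, which makes it a perfect octave; the second version is higher, so the direction is up.
Checking another pair — G4 → G5 — gives the same interval.

up a perfect octave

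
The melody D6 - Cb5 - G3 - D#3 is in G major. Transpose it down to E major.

G major to E major down is a minor third, so every note moves down by that interval.
D6 to B5
Cb5 to Ab4
G3 to E3
D#3 to B#2

B5 Ab4 E3 B#2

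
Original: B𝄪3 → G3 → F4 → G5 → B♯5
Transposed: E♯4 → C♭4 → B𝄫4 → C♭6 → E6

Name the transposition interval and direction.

up a diminished fourth

Take the first pair: B##3 → E#4. B to E spans 4 letter names, so the interval is some kind of fourth.
B##3 to E#4 is 4 semitones, which makes it a diminished fourth; the second version is higher, so the direction is up.
Checking another pair — B#5 → E6 — gives the same interval.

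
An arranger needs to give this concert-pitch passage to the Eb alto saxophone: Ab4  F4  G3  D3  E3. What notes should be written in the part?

F5 D5 E4 B3 C#4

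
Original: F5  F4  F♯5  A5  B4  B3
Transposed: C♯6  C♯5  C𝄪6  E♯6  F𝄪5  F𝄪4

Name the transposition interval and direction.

From F5 to C#6 is 5 letter names — a fifth of some quality.
F5 to C#6 is 8 semitones, which makes it an augmented fifth; the second version is higher, so the direction is up.
Checking another pair — B3 → F##4 — gives the same interval.

up an augmented fifth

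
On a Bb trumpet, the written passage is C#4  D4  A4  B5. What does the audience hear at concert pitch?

B3 C4 G4 A5

The Bb trumpet sounds a major second below written, so transpose each written note down a major second.
C#4 becomes B3
D4 becomes C4
A4 becomes G4
B5 becomes A5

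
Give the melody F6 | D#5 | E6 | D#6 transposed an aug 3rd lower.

F6 → Dbb6
D#5 → Bb4
E6 → Cb6
D#6 → Bb5

Dbb6 Bb4 Cb6 Bb5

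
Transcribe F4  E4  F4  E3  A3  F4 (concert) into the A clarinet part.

Ab4 G4 Ab4 G3 C4 Ab4

Written C4 sounds as A3 on the A clarinet, so concert pitches are written a minor third up.
F4 becomes Ab4
E4 becomes G4
F4 becomes Ab4
E3 becomes G3
A3 becomes C4
F4 becomes Ab4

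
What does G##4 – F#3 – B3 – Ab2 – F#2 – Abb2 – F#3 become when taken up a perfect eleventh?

C##6 B4 E5 Db4 B3 Dbb4 B4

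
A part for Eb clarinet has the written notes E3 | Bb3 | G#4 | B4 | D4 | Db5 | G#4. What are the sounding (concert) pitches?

G3 Db4 B4 D5 F4 Fb5 B4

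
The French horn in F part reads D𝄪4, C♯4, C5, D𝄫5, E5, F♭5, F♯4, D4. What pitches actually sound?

The French horn in F sounds a perfect fifth below written, so transpose each written note down a perfect fifth.
D##4 becomes G##3
C#4 becomes F#3
C5 becomes F4
Dbb5 becomes Gbb4
E5 becomes A4
Fb5 becomes Bbb4
F#4 becomes B3
D4 becomes G3

G##3 F#3 F4 Gbb4 A4 Bbb4 B3 G3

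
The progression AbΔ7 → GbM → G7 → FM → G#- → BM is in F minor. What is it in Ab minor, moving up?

CbΔ7 BbbM Bb7 AbM B- DM

F minor up to Ab minor is a minor third; each chord root moves by that interval while the quality stays the same.
AbΔ7: root Ab up a minor third → Cb, giving CbΔ7.
GbM: root Gb up a minor third → Bbb, giving BbbM.
G7: root G up a minor third → Bb, giving Bb7.
FM: root F up a minor third → Ab, giving AbM.
G#-: root G# up a minor third → B, giving B-.
BM: root B up a minor third → D, giving DM.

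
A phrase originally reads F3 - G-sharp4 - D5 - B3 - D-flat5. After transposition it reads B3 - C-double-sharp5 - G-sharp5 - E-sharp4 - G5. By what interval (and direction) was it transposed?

Take the first pair: F3 → B3. F to B spans 4 letter names, so the interval is some kind of fourth.
F3 to B3 is 6 semitones, which makes it an augmented fourth; the second version is higher, so the direction is up.
Checking another pair — Db5 → G5 — gives the same interval.

up an augmented fourth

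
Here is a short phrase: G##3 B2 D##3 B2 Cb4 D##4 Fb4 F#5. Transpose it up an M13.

E##5 G#4 B##4 G#4 Ab5 B##5 Db6 D#7

G##3: a thirteenth up reaches E, and 21 semitones makes it E##5.
B2 up a major thirteenth is G#4.
A major thirteenth up from D##3 gives B##4.
A major thirteenth up from B2 gives G#4.
Cb4: a thirteenth up reaches A, and 21 semitones makes it Ab5.
A major thirteenth up from D##4 gives B##5.
A major thirteenth up from Fb4 gives Db6.
F#5 up a major thirteenth is D#7.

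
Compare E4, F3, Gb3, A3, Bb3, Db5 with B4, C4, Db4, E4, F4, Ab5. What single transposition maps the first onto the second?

From E4 to B4 is 5 letter names — a fifth of some quality.
E4 to B4 is 7 semitones, which makes it a perfect fifth; the second version is higher, so the direction is up.
Checking another pair — Db5 → Ab5 — gives the same interval.

up a perfect fifth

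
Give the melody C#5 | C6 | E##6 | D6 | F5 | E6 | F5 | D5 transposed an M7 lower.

C#5 becomes D4
C6 becomes Db5
E##6 becomes F##5
D6 becomes Eb5
F5 becomes Gb4
E6 becomes F5
F5 becomes Gb4
D5 becomes Eb4

D4 Db5 F##5 Eb5 Gb4 F5 Gb4 Eb4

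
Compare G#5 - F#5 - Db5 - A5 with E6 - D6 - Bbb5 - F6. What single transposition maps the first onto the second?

up a minor sixth

Take the first pair: G#5 → E6. G to E spans 6 letter names, so the interval is some kind of sixth.
G#5 to E6 is 8 semitones, which makes it a minor sixth; the second version is higher, so the direction is up.
Checking another pair — A5 → F6 — gives the same interval.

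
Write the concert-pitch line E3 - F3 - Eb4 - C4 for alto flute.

Written C4 sounds as G3 on the alto flute, so concert pitches are written a perfect fourth up.
E3 -> A3
F3 -> Bb3
Eb4 -> Ab4
C4 -> F4

A3 Bb3 Ab4 F4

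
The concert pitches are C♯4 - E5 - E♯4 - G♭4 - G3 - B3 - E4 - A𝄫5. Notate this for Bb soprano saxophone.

D#4 F#5 F##4 Ab4 A3 C#4 F#4 Bbb5

Written C4 sounds as Bb3 on the Bb soprano saxophone, so concert pitches are written a major second up.
C#4 gives D#4
E5 gives F#5
E#4 gives F##4
Gb4 gives Ab4
G3 gives A3
B3 gives C#4
E4 gives F#4
Abb5 gives Bbb5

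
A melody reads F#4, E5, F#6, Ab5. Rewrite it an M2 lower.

F#4 down a major second is E4.
E5 down a major second is D5.
A major second down from F#6 gives E6.
Ab5: a second down reaches G, and 2 semitones makes it Gb5.

E4 D5 E6 Gb5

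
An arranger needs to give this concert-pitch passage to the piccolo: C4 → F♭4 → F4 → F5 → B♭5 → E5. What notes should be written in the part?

C3 Fb3 F3 F4 Bb4 E4

The piccolo sounds a perfect octave above written, so the written part must be a perfect octave below concert — transpose each note down.
C4 -> C3
Fb4 -> Fb3
F4 -> F3
F5 -> F4
Bb5 -> Bb4
E5 -> E4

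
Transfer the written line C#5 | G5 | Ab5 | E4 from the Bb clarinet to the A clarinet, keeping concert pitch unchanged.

First find concert pitch: the Bb clarinet sounds a major second below written, so C#5 G5 Ab5 E4 sounds B4 F5 Gb5 D4.
Then write for A clarinet: it sounds a minor third below written, so the part must be a minor third above concert.
B4 → D5
F5 → Ab5
Gb5 → Bbb5
D4 → F4

D5 Ab5 Bbb5 F4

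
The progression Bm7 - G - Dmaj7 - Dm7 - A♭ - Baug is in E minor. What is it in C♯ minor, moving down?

E minor down to C♯ minor is a minor third; each chord root moves by that interval while the quality stays the same.
Bm7: root B down a minor third → G#, giving G#m7.
G: root G down a minor third → E, giving E.
Dmaj7: root D down a minor third → B, giving Bmaj7.
Dm7: root D down a minor third → B, giving Bm7.
A♭: root A♭ down a minor third → F, giving F.
Baug: root B down a minor third → G#, giving G#aug.

G#m7 E Bmaj7 Bm7 F G#aug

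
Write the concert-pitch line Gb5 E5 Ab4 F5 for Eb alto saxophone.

The Eb alto saxophone sounds a major sixth below written, so the written part must be a major sixth above concert — transpose each note up.
Gb5 → Eb6
E5 → C#6
Ab4 → F5
F5 → D6

Eb6 C#6 F5 D6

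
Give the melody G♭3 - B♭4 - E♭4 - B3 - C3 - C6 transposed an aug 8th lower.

Gb3 to Gbb2
Bb4 to Bbb3
Eb4 to Ebb3
B3 to Bb2
C3 to Cb2
C6 to Cb5

Gbb2 Bbb3 Ebb3 Bb2 Cb2 Cb5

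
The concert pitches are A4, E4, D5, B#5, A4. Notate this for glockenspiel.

The glockenspiel sounds a perfect fifteenth above written, so the written part must be a perfect fifteenth below concert — transpose each note down.
A4 → A2
E4 → E2
D5 → D3
B#5 → B#3
A4 → A2

A2 E2 D3 B#3 A2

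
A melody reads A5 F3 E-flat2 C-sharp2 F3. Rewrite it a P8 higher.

A6 F4 Eb3 C#3 F4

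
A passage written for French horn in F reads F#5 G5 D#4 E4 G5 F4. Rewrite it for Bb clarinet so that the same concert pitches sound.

First find concert pitch: the French horn in F sounds a perfect fifth below written, so F#5 G5 D#4 E4 G5 F4 sounds B4 C5 G#3 A3 C5 Bb3.
Then write for Bb clarinet: it sounds a major second below written, so the part must be a major second above concert.
B4 → C#5
C5 → D5
G#3 → A#3
A3 → B3
C5 → D5
Bb3 → C4

C#5 D5 A#3 B3 D5 C4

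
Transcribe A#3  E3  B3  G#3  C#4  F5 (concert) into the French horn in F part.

E#4 B3 F#4 D#4 G#4 C6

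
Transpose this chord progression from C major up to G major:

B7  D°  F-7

F#7 A° C-7

C major up to G major is a perfect fifth; each chord root moves by that interval while the quality stays the same.
B7: root B up a perfect fifth → F#, giving F#7.
D°: root D up a perfect fifth → A, giving A°.
F-7: root F up a perfect fifth → C, giving C-7.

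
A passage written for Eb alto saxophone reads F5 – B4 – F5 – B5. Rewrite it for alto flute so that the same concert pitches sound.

Db5 G4 Db5 G5

First find concert pitch: the Eb alto saxophone sounds a major sixth below written, so F5 B4 F5 B5 sounds Ab4 D4 Ab4 D5.
Then write for alto flute: it sounds a perfect fourth below written, so the part must be a perfect fourth above concert.
Ab4 → Db5
D4 → G4
Ab4 → Db5
D5 → G5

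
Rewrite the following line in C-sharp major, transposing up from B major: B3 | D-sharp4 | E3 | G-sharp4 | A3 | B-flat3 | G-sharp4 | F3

From B up to C-sharp is a major second; apply that to each pitch.
B3 -> C#4
D#4 -> E#4
E3 -> F#3
G#4 -> A#4
A3 -> B3
Bb3 -> C4
G#4 -> A#4
F3 -> G3

C#4 E#4 F#3 A#4 B3 C4 A#4 G3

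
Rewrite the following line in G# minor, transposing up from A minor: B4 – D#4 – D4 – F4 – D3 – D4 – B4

A#5 C##5 C#5 E5 C#4 C#5 A#5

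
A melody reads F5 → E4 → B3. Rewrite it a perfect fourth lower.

C5 B3 F#3

F5 down a perfect fourth is C5.
E4 down a perfect fourth is B3.
B3: a fourth down reaches F, and 5 semitones makes it F#3.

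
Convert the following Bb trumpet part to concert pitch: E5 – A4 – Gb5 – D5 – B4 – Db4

D5 G4 Fb5 C5 A4 Cb4

The Bb trumpet sounds a major second below written, so transpose each written note down a major second.
E5 -> D5
A4 -> G4
Gb5 -> Fb5
D5 -> C5
B4 -> A4
Db4 -> Cb4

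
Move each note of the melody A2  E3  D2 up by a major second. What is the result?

A major second up from A2 gives B2.
E3 up a major second is F#3.
A major second up from D2 gives E2.

B2 F#3 E2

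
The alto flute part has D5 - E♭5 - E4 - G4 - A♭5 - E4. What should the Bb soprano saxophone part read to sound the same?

First find concert pitch: the alto flute sounds a perfect fourth below written, so D5 E♭5 E4 G4 A♭5 E4 sounds A4 Bb4 B3 D4 Eb5 B3.
Then write for Bb soprano saxophone: it sounds a major second below written, so the part must be a major second above concert.
A4 → B4
Bb4 → C5
B3 → C#4
D4 → E4
Eb5 → F5
B3 → C#4

B4 C5 C#4 E4 F5 C#4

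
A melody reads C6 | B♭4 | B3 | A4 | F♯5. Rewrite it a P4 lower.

A perfect fourth down from C6 gives G5.
A perfect fourth down from Bb4 gives F4.
A perfect fourth down from B3 gives F#3.
A4: a fourth down reaches E, and 5 semitones makes it E4.
F#5: a fourth down reaches C, and 5 semitones makes it C#5.

G5 F4 F#3 E4 C#5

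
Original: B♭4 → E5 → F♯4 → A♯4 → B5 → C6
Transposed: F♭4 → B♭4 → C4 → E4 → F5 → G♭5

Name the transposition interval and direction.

Take the first pair: Bb4 → Fb4. B to F spans 4 letter names, so the interval is some kind of fourth.
Fb4 to Bb4 is 6 semitones, which makes it an augmented fourth; the second version is lower, so the direction is down.
Checking another pair — C6 → Gb5 — gives the same interval.

down an augmented fourth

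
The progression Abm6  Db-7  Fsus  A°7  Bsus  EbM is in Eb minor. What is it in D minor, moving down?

Eb minor down to D minor is a minor second; each chord root moves by that interval while the quality stays the same.
Abm6: root Ab down a minor second → G, giving Gm6.
Db-7: root Db down a minor second → C, giving C-7.
Fsus: root F down a minor second → E, giving Esus.
A°7: root A down a minor second → G#, giving G#°7.
Bsus: root B down a minor second → A#, giving A#sus.
EbM: root Eb down a minor second → D, giving DM.

Gm6 C-7 Esus G#°7 A#sus DM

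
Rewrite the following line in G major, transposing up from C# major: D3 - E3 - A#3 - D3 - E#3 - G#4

C# major to G major up is a diminished fifth, so every note moves up by that interval.
D3 to Ab3
E3 to Bb3
A#3 to E4
D3 to Ab3
E#3 to B3
G#4 to D5

Ab3 Bb3 E4 Ab3 B3 D5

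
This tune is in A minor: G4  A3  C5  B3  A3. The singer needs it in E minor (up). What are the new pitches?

D5 E4 G5 F#4 E4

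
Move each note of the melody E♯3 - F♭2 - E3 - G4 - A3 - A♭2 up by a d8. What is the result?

E4 Fbb3 Eb4 Gb5 Ab4 Abb3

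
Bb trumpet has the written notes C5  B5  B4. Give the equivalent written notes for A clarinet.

Db5 C6 C5

First find concert pitch: the Bb trumpet sounds a major second below written, so C5 B5 B4 sounds Bb4 A5 A4.
Then write for A clarinet: it sounds a minor third below written, so the part must be a minor third above concert.
Bb4 → Db5
A5 → C6
A4 → C5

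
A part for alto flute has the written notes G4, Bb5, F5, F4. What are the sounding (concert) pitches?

D4 F5 C5 C4

Written C4 on the alto flute sounds as G3, a perfect fourth lower; apply that shift to every note.
G4 -> D4
Bb5 -> F5
F5 -> C5
F4 -> C4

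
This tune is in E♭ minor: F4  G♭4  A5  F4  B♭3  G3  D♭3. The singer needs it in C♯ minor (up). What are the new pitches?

E♭ minor to C♯ minor up is an augmented sixth, so every note moves up by that interval.
F4 becomes D#5
Gb4 becomes E5
A5 becomes F##6
F4 becomes D#5
Bb3 becomes G#4
G3 becomes E#4
Db3 becomes B3

D#5 E5 F##6 D#5 G#4 E#4 B3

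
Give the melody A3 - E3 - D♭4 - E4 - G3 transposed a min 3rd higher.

C4 G3 Fb4 G4 Bb3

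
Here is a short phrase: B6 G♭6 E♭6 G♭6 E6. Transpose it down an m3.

B6 -> G#6
Gb6 -> Eb6
Eb6 -> C6
Gb6 -> Eb6
E6 -> C#6

G#6 Eb6 C6 Eb6 C#6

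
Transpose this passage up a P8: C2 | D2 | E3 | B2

C2 -> C3
D2 -> D3
E3 -> E4
B2 -> B3

C3 D3 E4 B3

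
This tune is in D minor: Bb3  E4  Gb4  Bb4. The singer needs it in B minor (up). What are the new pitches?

G4 C#5 Eb5 G5

D minor to B minor up is a major sixth, so every note moves up by that interval.
Bb3 becomes G4
E4 becomes C#5
Gb4 becomes Eb5
Bb4 becomes G5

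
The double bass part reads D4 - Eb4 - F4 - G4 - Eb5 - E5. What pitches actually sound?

D3 Eb3 F3 G3 Eb4 E4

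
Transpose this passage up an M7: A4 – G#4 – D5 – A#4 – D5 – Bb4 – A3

G#5 F##5 C#6 G##5 C#6 A5 G#4

A4 -> G#5
G#4 -> F##5
D5 -> C#6
A#4 -> G##5
D5 -> C#6
Bb4 -> A5
A3 -> G#4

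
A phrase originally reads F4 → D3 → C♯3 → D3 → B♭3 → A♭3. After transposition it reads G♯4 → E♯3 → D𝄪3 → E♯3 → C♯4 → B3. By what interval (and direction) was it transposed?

up an augmented second

Take the first pair: F4 → G#4. F to G spans 2 letter names, so the interval is some kind of second.
F4 to G#4 is 3 semitones, which makes it an augmented second; the second version is higher, so the direction is up.
Checking another pair — Ab3 → B3 — gives the same interval.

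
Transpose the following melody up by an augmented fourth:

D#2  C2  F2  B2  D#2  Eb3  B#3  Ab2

G##2 F#2 B2 E#3 G##2 A3 E##4 D3

D#2 gives G##2
C2 gives F#2
F2 gives B2
B2 gives E#3
D#2 gives G##2
Eb3 gives A3
B#3 gives E##4
Ab2 gives D3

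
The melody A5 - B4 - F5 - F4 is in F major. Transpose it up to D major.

F major to D major up is a major sixth, so every note moves up by that interval.
A5 gives F#6
B4 gives G#5
F5 gives D6
F4 gives D5

F#6 G#5 D6 D5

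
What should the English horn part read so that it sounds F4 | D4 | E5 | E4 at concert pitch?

Written C4 sounds as F3 on the English horn, so concert pitches are written a perfect fifth up.
F4 to C5
D4 to A4
E5 to B5
E4 to B4

C5 A4 B5 B4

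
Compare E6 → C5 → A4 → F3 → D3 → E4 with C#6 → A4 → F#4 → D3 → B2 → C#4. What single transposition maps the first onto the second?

down a minor third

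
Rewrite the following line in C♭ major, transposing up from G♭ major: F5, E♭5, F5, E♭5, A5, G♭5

From G♭ up to C♭ is a perfect fourth; apply that to each pitch.
F5 gives Bb5
Eb5 gives Ab5
F5 gives Bb5
Eb5 gives Ab5
A5 gives D6
Gb5 gives Cb6

Bb5 Ab5 Bb5 Ab5 D6 Cb6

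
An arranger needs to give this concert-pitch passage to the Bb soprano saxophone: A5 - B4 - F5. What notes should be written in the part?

The Bb soprano saxophone sounds a major second below written, so the written part must be a major second above concert — transpose each note up.
A5 to B5
B4 to C#5
F5 to G5

B5 C#5 G5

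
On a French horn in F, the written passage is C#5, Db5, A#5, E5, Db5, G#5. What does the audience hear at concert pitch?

F#4 Gb4 D#5 A4 Gb4 C#5

The French horn in F sounds a perfect fifth below written, so transpose each written note down a perfect fifth.
C#5 to F#4
Db5 to Gb4
A#5 to D#5
E5 to A4
Db5 to Gb4
G#5 to C#5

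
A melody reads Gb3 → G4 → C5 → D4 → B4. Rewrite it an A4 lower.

Gb3 gives Dbb3
G4 gives Db4
C5 gives Gb4
D4 gives Ab3
B4 gives F4

Dbb3 Db4 Gb4 Ab3 F4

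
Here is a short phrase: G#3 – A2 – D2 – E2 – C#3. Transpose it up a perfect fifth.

D#4 E3 A2 B2 G#3

G#3 → D#4
A2 → E3
D2 → A2
E2 → B2
C#3 → G#3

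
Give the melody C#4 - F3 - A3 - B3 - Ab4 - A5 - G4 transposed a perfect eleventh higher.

F#5 Bb4 D5 E5 Db6 D7 C6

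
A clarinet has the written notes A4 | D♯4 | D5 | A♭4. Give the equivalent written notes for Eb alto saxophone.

D#5 G##4 G#5 D5

First find concert pitch: the A clarinet sounds a minor third below written, so A4 D♯4 D5 A♭4 sounds F#4 B#3 B4 F4.
Then write for Eb alto saxophone: it sounds a major sixth below written, so the part must be a major sixth above concert.
F#4 → D#5
B#3 → G##4
B4 → G#5
F4 → D5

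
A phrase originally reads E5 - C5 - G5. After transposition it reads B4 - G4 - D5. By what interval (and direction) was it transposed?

From E5 to B4 is 4 letter names — a fourth of some quality.
B4 to E5 is 5 semitones, which makes it a perfect fourth; the second version is lower, so the direction is down.
Checking another pair — G5 → D5 — gives the same interval.

down a perfect fourth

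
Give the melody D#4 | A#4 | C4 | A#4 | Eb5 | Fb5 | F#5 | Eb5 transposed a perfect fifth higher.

A#4 E#5 G4 E#5 Bb5 Cb6 C#6 Bb5

A perfect fifth up from D#4 gives A#4.
A#4 up a perfect fifth is E#5.
C4: a fifth up reaches G, and 7 semitones makes it G4.
A perfect fifth up from A#4 gives E#5.
A perfect fifth up from Eb5 gives Bb5.
A perfect fifth up from Fb5 gives Cb6.
A perfect fifth up from F#5 gives C#6.
Eb5 up a perfect fifth is Bb5.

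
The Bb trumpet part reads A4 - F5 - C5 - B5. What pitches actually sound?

G4 Eb5 Bb4 A5

Written C4 on the Bb trumpet sounds as Bb3, a major second lower; apply that shift to every note.
A4 to G4
F5 to Eb5
C5 to Bb4
B5 to A5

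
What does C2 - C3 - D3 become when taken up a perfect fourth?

C2 up a perfect fourth is F2.
C3: a fourth up reaches F, and 5 semitones makes it F3.
A perfect fourth up from D3 gives G3.

F2 F3 G3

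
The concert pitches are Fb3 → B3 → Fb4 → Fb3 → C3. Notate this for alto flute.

Bbb3 E4 Bbb4 Bbb3 F3

Written C4 sounds as G3 on the alto flute, so concert pitches are written a perfect fourth up.
Fb3 -> Bbb3
B3 -> E4
Fb4 -> Bbb4
Fb3 -> Bbb3
C3 -> F3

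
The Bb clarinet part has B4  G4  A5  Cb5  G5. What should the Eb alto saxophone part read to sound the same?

F#5 D5 E6 Gb5 D6

First find concert pitch: the Bb clarinet sounds a major second below written, so B4 G4 A5 Cb5 G5 sounds A4 F4 G5 Bbb4 F5.
Then write for Eb alto saxophone: it sounds a major sixth below written, so the part must be a major sixth above concert.
A4 → F#5
F4 → D5
G5 → E6
Bbb4 → Gb5
F5 → D6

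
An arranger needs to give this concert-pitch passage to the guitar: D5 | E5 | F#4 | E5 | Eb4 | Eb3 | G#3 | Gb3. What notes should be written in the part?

The guitar sounds a perfect octave below written, so the written part must be a perfect octave above concert — transpose each note up.
D5 → D6
E5 → E6
F#4 → F#5
E5 → E6
Eb4 → Eb5
Eb3 → Eb4
G#3 → G#4
Gb3 → Gb4

D6 E6 F#5 E6 Eb5 Eb4 G#4 Gb4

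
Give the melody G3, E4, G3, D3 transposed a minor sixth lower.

G3 to B2
E4 to G#3
G3 to B2
D3 to F#2

B2 G#3 B2 F#2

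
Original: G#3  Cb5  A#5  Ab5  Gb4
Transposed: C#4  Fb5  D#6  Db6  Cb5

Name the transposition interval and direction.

From G#3 to C#4 is 4 letter names — a fourth of some quality.
G#3 to C#4 is 5 semitones, which makes it a perfect fourth; the second version is higher, so the direction is up.
Checking another pair — Gb4 → Cb5 — gives the same interval.

up a perfect fourth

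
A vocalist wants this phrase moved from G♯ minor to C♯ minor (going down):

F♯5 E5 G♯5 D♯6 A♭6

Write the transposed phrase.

G♯ minor to C♯ minor down is a perfect fifth, so every note moves down by that interval.
F#5 → B4
E5 → A4
G#5 → C#5
D#6 → G#5
Ab6 → Db6

B4 A4 C#5 G#5 Db6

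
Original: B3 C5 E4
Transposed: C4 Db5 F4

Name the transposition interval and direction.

up a minor second

Take the first pair: B3 → C4. B to C spans 2 letter names, so the interval is some kind of second.
B3 to C4 is 1 semitone, which makes it a minor second; the second version is higher, so the direction is up.
Checking another pair — E4 → F4 — gives the same interval.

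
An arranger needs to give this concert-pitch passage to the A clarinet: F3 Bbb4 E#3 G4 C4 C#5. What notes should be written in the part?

Ab3 Dbb5 G#3 Bb4 Eb4 E5

Written C4 sounds as A3 on the A clarinet, so concert pitches are written a minor third up.
F3 gives Ab3
Bbb4 gives Dbb5
E#3 gives G#3
G4 gives Bb4
C4 gives Eb4
C#5 gives E5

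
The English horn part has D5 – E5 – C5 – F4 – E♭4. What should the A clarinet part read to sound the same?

Bb4 C5 Ab4 Db4 Cb4

First find concert pitch: the English horn sounds a perfect fifth below written, so D5 E5 C5 F4 E♭4 sounds G4 A4 F4 Bb3 Ab3.
Then write for A clarinet: it sounds a minor third below written, so the part must be a minor third above concert.
G4 → Bb4
A4 → C5
F4 → Ab4
Bb3 → Db4
Ab3 → Cb4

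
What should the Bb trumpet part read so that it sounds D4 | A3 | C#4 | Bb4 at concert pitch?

E4 B3 D#4 C5

The Bb trumpet sounds a major second below written, so the written part must be a major second above concert — transpose each note up.
D4 becomes E4
A3 becomes B3
C#4 becomes D#4
Bb4 becomes C5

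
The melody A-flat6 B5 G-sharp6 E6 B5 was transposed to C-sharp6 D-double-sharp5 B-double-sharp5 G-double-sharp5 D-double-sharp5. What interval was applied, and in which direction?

Take the first pair: Ab6 → C#6. A to C spans 6 letter names, so the interval is some kind of sixth.
C#6 to Ab6 is 7 semitones, which makes it a diminished sixth; the second version is lower, so the direction is down.
Checking another pair — B5 → D##5 — gives the same interval.

down a diminished sixth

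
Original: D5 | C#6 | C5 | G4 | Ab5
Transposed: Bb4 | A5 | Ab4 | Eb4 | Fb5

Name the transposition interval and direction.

Take the first pair: D5 → Bb4. D to B spans 3 letter names, so the interval is some kind of third.
Bb4 to D5 is 4 semitones, which makes it a major third; the second version is lower, so the direction is down.
Checking another pair — Ab5 → Fb5 — gives the same interval.

down a major third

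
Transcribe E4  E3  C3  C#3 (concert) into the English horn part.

B4 B3 G3 G#3

The English horn sounds a perfect fifth below written, so the written part must be a perfect fifth above concert — transpose each note up.
E4 -> B4
E3 -> B3
C3 -> G3
C#3 -> G#3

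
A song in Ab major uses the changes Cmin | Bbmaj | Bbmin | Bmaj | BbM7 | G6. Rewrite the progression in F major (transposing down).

Amin Gmaj Gmin G#maj GM7 E6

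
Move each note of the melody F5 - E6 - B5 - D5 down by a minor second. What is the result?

E5 D#6 A#5 C#5

F5: a second down reaches E, and 1 semitone makes it E5.
A minor second down from E6 gives D#6.
B5: a second down reaches A, and 1 semitone makes it A#5.
D5 down a minor second is C#5.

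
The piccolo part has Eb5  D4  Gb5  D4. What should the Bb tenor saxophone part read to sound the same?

First find concert pitch: the piccolo sounds a perfect octave above written, so Eb5 D4 Gb5 D4 sounds Eb6 D5 Gb6 D5.
Then write for Bb tenor saxophone: it sounds a major ninth below written, so the part must be a major ninth above concert.
Eb6 → F7
D5 → E6
Gb6 → Ab7
D5 → E6

F7 E6 Ab7 E6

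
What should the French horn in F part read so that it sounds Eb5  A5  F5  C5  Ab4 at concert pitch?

The French horn in F sounds a perfect fifth below written, so the written part must be a perfect fifth above concert — transpose each note up.
Eb5 → Bb5
A5 → E6
F5 → C6
C5 → G5
Ab4 → Eb5

Bb5 E6 C6 G5 Eb5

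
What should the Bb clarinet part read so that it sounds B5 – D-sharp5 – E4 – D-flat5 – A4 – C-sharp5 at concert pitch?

C#6 E#5 F#4 Eb5 B4 D#5

Written C4 sounds as Bb3 on the Bb clarinet, so concert pitches are written a major second up.
B5 -> C#6
D#5 -> E#5
E4 -> F#4
Db5 -> Eb5
A4 -> B4
C#5 -> D#5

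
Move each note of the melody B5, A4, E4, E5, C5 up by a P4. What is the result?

B5: a fourth up reaches E, and 5 semitones makes it E6.
A4 up a perfect fourth is D5.
E4: a fourth up reaches A, and 5 semitones makes it A4.
E5: a fourth up reaches A, and 5 semitones makes it A5.
A perfect fourth up from C5 gives F5.

E6 D5 A4 A5 F5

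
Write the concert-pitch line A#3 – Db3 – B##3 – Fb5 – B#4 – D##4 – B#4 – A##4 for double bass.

A#4 Db4 B##4 Fb6 B#5 D##5 B#5 A##5

Written C4 sounds as C3 on the double bass, so concert pitches are written a perfect octave up.
A#3 → A#4
Db3 → Db4
B##3 → B##4
Fb5 → Fb6
B#4 → B#5
D##4 → D##5
B#4 → B#5
A##4 → A##5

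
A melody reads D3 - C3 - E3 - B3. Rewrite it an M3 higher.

F#3 E3 G#3 D#4

A major third up from D3 gives F#3.
C3: a third up reaches E, and 4 semitones makes it E3.
E3: a third up reaches G, and 4 semitones makes it G#3.
B3 up a major third is D#4.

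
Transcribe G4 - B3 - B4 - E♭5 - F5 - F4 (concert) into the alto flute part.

C5 E4 E5 Ab5 Bb5 Bb4

Written C4 sounds as G3 on the alto flute, so concert pitches are written a perfect fourth up.
G4 -> C5
B3 -> E4
B4 -> E5
Eb5 -> Ab5
F5 -> Bb5
F4 -> Bb4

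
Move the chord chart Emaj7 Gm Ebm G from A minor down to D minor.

A minor down to D minor is a perfect fifth; each chord root moves by that interval while the quality stays the same.
Emaj7: root E down a perfect fifth → A, giving Amaj7.
Gm: root G down a perfect fifth → C, giving Cm.
Ebm: root Eb down a perfect fifth → Ab, giving Abm.
G: root G down a perfect fifth → C, giving C.

Amaj7 Cm Abm C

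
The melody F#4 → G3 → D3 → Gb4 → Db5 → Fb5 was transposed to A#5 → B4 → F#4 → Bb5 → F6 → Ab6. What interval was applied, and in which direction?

From F#4 to A#5 is 10 letter names — a tenth of some quality.
F#4 to A#5 is 16 semitones, which makes it a major tenth; the second version is higher, so the direction is up.
Checking another pair — Fb5 → Ab6 — gives the same interval.

up a major tenth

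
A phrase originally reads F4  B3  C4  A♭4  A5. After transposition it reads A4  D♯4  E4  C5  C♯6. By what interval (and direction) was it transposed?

From F4 to A4 is 3 letter names — a third of some quality.
F4 to A4 is 4 semitones, which makes it a major third; the second version is higher, so the direction is up.
Checking another pair — A5 → C#6 — gives the same interval.

up a major third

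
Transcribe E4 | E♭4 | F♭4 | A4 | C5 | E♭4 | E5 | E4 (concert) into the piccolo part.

E3 Eb3 Fb3 A3 C4 Eb3 E4 E3

Written C4 sounds as C5 on the piccolo, so concert pitches are written a perfect octave down.
E4 -> E3
Eb4 -> Eb3
Fb4 -> Fb3
A4 -> A3
C5 -> C4
Eb4 -> Eb3
E5 -> E4
E4 -> E3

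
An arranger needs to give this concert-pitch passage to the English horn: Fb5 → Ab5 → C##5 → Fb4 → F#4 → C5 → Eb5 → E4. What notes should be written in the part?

Cb6 Eb6 G##5 Cb5 C#5 G5 Bb5 B4

Written C4 sounds as F3 on the English horn, so concert pitches are written a perfect fifth up.
Fb5 to Cb6
Ab5 to Eb6
C##5 to G##5
Fb4 to Cb5
F#4 to C#5
C5 to G5
Eb5 to Bb5
E4 to B4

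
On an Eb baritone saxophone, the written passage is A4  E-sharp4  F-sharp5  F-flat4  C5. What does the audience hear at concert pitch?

C3 G#2 A3 Abb2 Eb3

Written C4 on the Eb baritone saxophone sounds as Eb2, a major thirteenth lower; apply that shift to every note.
A4 gives C3
E#4 gives G#2
F#5 gives A3
Fb4 gives Abb2
C5 gives Eb3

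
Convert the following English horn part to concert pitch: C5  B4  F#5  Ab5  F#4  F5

The English horn sounds a perfect fifth below written, so transpose each written note down a perfect fifth.
C5 gives F4
B4 gives E4
F#5 gives B4
Ab5 gives Db5
F#4 gives B3
F5 gives Bb4

F4 E4 B4 Db5 B3 Bb4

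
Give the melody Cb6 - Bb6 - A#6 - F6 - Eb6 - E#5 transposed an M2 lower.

Cb6: a second down reaches B, and 2 semitones makes it Bbb5.
A major second down from Bb6 gives Ab6.
A major second down from A#6 gives G#6.
F6: a second down reaches E, and 2 semitones makes it Eb6.
A major second down from Eb6 gives Db6.
E#5: a second down reaches D, and 2 semitones makes it D#5.

Bbb5 Ab6 G#6 Eb6 Db6 D#5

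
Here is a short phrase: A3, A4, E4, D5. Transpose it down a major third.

F3 F4 C4 Bb4

A3 to F3
A4 to F4
E4 to C4
D5 to Bb4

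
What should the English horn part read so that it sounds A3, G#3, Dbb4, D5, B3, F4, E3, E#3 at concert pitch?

The English horn sounds a perfect fifth below written, so the written part must be a perfect fifth above concert — transpose each note up.
A3 → E4
G#3 → D#4
Dbb4 → Abb4
D5 → A5
B3 → F#4
F4 → C5
E3 → B3
E#3 → B#3

E4 D#4 Abb4 A5 F#4 C5 B3 B#3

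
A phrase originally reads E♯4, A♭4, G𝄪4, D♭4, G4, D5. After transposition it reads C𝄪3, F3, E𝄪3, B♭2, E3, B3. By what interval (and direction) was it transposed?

down a minor tenth

From E#4 to C##3 is 10 letter names — a tenth of some quality.
C##3 to E#4 is 15 semitones, which makes it a minor tenth; the second version is lower, so the direction is down.
Checking another pair — D5 → B3 — gives the same interval.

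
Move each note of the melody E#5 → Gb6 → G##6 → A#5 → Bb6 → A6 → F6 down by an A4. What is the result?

E#5 becomes B4
Gb6 becomes Dbb6
G##6 becomes D#6
A#5 becomes E5
Bb6 becomes Fb6
A6 becomes Eb6
F6 becomes Cb6

B4 Dbb6 D#6 E5 Fb6 Eb6 Cb6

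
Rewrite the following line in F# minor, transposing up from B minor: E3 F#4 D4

B3 C#5 A4

B minor to F# minor up is a perfect fifth, so every note moves up by that interval.
E3 → B3
F#4 → C#5
D4 → A4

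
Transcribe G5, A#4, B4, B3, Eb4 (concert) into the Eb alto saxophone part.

E6 F##5 G#5 G#4 C5

Written C4 sounds as Eb3 on the Eb alto saxophone, so concert pitches are written a major sixth up.
G5 → E6
A#4 → F##5
B4 → G#5
B3 → G#4
Eb4 → C5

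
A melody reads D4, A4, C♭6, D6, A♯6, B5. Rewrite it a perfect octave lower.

D3 A3 Cb5 D5 A#5 B4

D4 gives D3
A4 gives A3
Cb6 gives Cb5
D6 gives D5
A#6 gives A#5
B5 gives B4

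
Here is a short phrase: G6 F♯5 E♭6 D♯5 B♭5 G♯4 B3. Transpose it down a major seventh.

Ab5 G4 Fb5 E4 Cb5 A3 C3

G6 down a major seventh is Ab5.
A major seventh down from F#5 gives G4.
A major seventh down from Eb6 gives Fb5.
D#5 down a major seventh is E4.
A major seventh down from Bb5 gives Cb5.
G#4: a seventh down reaches A, and 11 semitones makes it A3.
B3: a seventh down reaches C, and 11 semitones makes it C3.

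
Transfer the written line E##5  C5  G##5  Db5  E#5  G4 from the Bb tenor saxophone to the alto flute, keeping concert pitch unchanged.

G##4 Eb4 B#4 Fb4 G#4 Bb3

First find concert pitch: the Bb tenor saxophone sounds a major ninth below written, so E##5 C5 G##5 Db5 E#5 G4 sounds D##4 Bb3 F##4 Cb4 D#4 F3.
Then write for alto flute: it sounds a perfect fourth below written, so the part must be a perfect fourth above concert.
D##4 → G##4
Bb3 → Eb4
F##4 → B#4
Cb4 → Fb4
D#4 → G#4
F3 → Bb3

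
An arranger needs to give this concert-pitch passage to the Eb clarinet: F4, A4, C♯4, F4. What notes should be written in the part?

Written C4 sounds as Eb4 on the Eb clarinet, so concert pitches are written a minor third down.
F4 to D4
A4 to F#4
C#4 to A#3
F4 to D4

D4 F#4 A#3 D4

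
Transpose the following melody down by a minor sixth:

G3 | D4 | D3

G3 gives B2
D4 gives F#3
D3 gives F#2

B2 F#3 F#2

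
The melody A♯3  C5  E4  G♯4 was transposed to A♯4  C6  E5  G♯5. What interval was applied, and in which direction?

up a perfect octave

From A#3 to A#4 is 8 letter names — an octave of some quality.
A#3 to A#4 is 12 semitones, which makes it a perfect octave; the second version is higher, so the direction is up.
Checking another pair — G#4 → G#5 — gives the same interval.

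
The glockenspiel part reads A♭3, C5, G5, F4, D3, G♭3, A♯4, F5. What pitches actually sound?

Ab5 C7 G7 F6 D5 Gb5 A#6 F7

Written C4 on the glockenspiel sounds as C6, a perfect fifteenth higher; apply that shift to every note.
Ab3 to Ab5
C5 to C7
G5 to G7
F4 to F6
D3 to D5
Gb3 to Gb5
A#4 to A#6
F5 to F7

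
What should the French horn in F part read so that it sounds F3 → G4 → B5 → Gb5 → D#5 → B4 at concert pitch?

The French horn in F sounds a perfect fifth below written, so the written part must be a perfect fifth above concert — transpose each note up.
F3 gives C4
G4 gives D5
B5 gives F#6
Gb5 gives Db6
D#5 gives A#5
B4 gives F#5

C4 D5 F#6 Db6 A#5 F#5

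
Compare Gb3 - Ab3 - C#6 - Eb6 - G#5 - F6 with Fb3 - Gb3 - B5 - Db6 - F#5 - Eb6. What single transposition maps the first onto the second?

Take the first pair: Gb3 → Fb3. G to F spans 2 letter names, so the interval is some kind of second.
Fb3 to Gb3 is 2 semitones, which makes it a major second; the second version is lower, so the direction is down.
Checking another pair — F6 → Eb6 — gives the same interval.

down a major second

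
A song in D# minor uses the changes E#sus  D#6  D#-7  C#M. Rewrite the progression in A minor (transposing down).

D# minor down to A minor is an augmented fourth; each chord root moves by that interval while the quality stays the same.
E#sus: root E# down an augmented fourth → B, giving Bsus.
D#6: root D# down an augmented fourth → A, giving A6.
D#-7: root D# down an augmented fourth → A, giving A-7.
C#M: root C# down an augmented fourth → G, giving GM.

Bsus A6 A-7 GM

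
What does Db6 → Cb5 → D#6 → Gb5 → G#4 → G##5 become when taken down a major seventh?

Db6 to Ebb5
Cb5 to Dbb4
D#6 to E5
Gb5 to Abb4
G#4 to A3
G##5 to A#4

Ebb5 Dbb4 E5 Abb4 A3 A#4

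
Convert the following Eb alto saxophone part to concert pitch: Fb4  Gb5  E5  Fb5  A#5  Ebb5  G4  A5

Abb3 Bbb4 G4 Abb4 C#5 Gbb4 Bb3 C5

Written C4 on the Eb alto saxophone sounds as Eb3, a major sixth lower; apply that shift to every note.
Fb4 gives Abb3
Gb5 gives Bbb4
E5 gives G4
Fb5 gives Abb4
A#5 gives C#5
Ebb5 gives Gbb4
G4 gives Bb3
A5 gives C5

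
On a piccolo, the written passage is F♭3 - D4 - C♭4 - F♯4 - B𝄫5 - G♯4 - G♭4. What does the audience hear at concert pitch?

Fb4 D5 Cb5 F#5 Bbb6 G#5 Gb5

The piccolo sounds a perfect octave above written, so transpose each written note up a perfect octave.
Fb3 becomes Fb4
D4 becomes D5
Cb4 becomes Cb5
F#4 becomes F#5
Bbb5 becomes Bbb6
G#4 becomes G#5
Gb4 becomes Gb5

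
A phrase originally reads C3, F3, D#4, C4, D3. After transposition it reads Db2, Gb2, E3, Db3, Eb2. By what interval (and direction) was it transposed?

down a major seventh

From C3 to Db2 is 7 letter names — a seventh of some quality.
Db2 to C3 is 11 semitones, which makes it a major seventh; the second version is lower, so the direction is down.
Checking another pair — D3 → Eb2 — gives the same interval.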